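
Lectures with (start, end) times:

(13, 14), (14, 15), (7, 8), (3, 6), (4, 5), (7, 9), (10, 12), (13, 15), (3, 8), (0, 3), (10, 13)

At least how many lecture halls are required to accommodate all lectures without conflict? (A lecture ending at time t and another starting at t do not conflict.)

3

Count concurrent intervals with a sweep; the peak is the room count.
starts: [0, 3, 3, 4, 7, 7, 10, 10, 13, 13, 14]
ends:   [3, 5, 6, 8, 8, 9, 12, 13, 14, 15, 15]
s0→1 e3→0 s3→1 s3→2 s4→3  — peak 3.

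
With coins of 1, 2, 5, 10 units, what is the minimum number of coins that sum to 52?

52 − 5×10→2 − 1×2→0
Total coins = 5 + 1 = 6

6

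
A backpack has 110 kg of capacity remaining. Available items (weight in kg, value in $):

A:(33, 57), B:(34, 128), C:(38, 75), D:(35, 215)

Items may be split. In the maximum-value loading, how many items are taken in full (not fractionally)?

Order: D (215/35=6.14) > B (128/34=3.76) > C (75/38=1.97) > A (57/33=1.73)
Fill: take D (35 @ 215) → take B (34 @ 128) → take C (38 @ 75) → take 3/33 of A → 5.18; 110/110 used.
3 item(s) taken whole; one partial (take 3/33 of A).

3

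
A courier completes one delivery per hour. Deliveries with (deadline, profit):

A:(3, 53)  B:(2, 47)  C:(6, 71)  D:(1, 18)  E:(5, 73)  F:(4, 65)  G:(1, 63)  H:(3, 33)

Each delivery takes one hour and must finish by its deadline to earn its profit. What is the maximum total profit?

By profit: E(d5,73), C(d6,71), F(d4,65), G(d1,63), A(d3,53), B(d2,47), H(d3,33), D(d1,18)
E→slot 5; C→slot 6; F→slot 4; G→slot 1; A→slot 3; B→slot 2; H skipped; D skipped.
Profit = 63 + 47 + 53 + 65 + 73 + 71 = 372

372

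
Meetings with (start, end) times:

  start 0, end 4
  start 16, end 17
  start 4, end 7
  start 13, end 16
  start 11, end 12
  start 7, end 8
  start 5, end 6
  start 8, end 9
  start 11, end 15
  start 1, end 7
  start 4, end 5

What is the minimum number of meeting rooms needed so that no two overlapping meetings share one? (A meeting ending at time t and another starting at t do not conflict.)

The answer is the maximum number of intervals overlapping at any instant.
starts: [0, 1, 4, 4, 5, 7, 8, 11, 11, 13, 16]
ends:   [4, 5, 6, 7, 7, 8, 9, 12, 15, 16, 17]
s0→1 s1→2 e4→1 s4→2 s4→3  — peak 3.

3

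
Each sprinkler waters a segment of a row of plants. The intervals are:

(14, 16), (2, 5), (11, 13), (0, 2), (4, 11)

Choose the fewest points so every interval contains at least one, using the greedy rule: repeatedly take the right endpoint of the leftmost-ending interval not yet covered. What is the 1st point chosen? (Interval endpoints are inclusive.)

Process intervals by earliest right end; each time one isn't hit yet, stab at its right endpoint.
Sorted: [0,2] [2,5] [4,11] [11,13] [14,16]
{[0,2],[2,5]} hit by 2; {[4,11],[11,13]} hit by 11; {[14,16]} hit by 16.
Points: 2, 11, 16 (3 total).

2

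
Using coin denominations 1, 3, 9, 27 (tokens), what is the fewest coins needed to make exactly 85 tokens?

5

Use the largest denomination that fits, subtract, and repeat.
85 = 3×27 + 1×3 + 1×1
Total coins = 3 + 1 + 1 = 5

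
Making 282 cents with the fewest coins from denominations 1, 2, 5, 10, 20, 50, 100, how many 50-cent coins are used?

282 − 2×100→82 − 1×50→32 − 1×20→12 − 1×10→2 − 1×2→0
Count of 50: 1

1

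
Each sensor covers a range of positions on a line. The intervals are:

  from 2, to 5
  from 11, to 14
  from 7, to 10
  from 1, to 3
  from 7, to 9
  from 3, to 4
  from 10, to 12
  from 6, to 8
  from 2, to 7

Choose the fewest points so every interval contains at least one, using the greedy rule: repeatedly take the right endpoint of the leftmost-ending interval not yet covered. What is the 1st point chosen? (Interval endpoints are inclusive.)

Sorted: [1,3] [3,4] [2,5] [2,7] [6,8] [7,9] [7,10] [10,12] [11,14]
{[1,3],[3,4],[2,5],[2,7]} hit by 3; {[6,8],[7,9],[7,10]} hit by 8; {[10,12],[11,14]} hit by 12.
Points: 3, 8, 12 (3 total).

3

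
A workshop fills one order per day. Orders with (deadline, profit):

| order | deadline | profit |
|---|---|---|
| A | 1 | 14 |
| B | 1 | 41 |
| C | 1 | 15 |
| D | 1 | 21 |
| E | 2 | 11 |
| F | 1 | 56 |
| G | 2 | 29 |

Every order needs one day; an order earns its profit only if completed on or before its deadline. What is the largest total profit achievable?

85

By profit: F(d1,56), B(d1,41), G(d2,29), D(d1,21), C(d1,15), A(d1,14), E(d2,11)
F→slot 1; B skipped; G→slot 2; D skipped; C skipped; A skipped; E skipped.
Profit = 56 + 29 = 85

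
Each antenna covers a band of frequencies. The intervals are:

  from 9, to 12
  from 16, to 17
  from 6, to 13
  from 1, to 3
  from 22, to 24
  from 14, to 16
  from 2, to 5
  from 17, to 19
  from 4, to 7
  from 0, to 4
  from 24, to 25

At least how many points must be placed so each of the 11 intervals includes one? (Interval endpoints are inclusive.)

6

Sort by right endpoint; whenever an interval is uncovered, place a point at its right end.
By right end: [1,3]  [0,4]  [2,5]  [4,7]  [9,12]  [6,13]  [14,16]  [16,17]  [17,19]  [22,24]  [24,25]
[1,3] uncovered → point at 3; [4,7] uncovered → point at 7; [9,12] uncovered → point at 12; [14,16] uncovered → point at 16; [17,19] uncovered → point at 19; [22,24] uncovered → point at 24.
Points: 3, 7, 12, 16, 19, 24 (6 total).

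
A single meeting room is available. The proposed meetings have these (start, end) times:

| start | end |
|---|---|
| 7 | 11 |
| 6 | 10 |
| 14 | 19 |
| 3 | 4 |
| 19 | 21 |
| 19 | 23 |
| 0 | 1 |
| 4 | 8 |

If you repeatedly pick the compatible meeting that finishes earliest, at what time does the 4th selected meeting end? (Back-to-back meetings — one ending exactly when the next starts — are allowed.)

Sort by end time and greedily take each interval whose start is ≥ the last chosen end.
By end time: (0,1), (3,4), (4,8), (6,10), (7,11), (14,19), (19,21), (19,23).
Pick (0,1); next start ≥ 1 → (3,4); next start ≥ 4 → (4,8); next start ≥ 8 → (14,19); next start ≥ 19 → (19,21).
Selected: (0,1) (3,4) (4,8) (14,19) (19,21)

19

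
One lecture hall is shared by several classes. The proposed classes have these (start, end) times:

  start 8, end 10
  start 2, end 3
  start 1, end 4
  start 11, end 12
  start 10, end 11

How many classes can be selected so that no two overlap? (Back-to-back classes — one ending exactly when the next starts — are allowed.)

4

Sort by end time and greedily take each interval whose start is ≥ the last chosen end.
By end time: (2,3), (1,4), (8,10), (10,11), (11,12).
Pick (2,3); next start ≥ 3 → (8,10); next start ≥ 10 → (10,11); next start ≥ 11 → (11,12).
Selected 4 classes.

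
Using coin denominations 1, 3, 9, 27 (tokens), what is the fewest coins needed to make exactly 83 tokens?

83 = 3×27 + 2×1
Total coins = 3 + 2 = 5

5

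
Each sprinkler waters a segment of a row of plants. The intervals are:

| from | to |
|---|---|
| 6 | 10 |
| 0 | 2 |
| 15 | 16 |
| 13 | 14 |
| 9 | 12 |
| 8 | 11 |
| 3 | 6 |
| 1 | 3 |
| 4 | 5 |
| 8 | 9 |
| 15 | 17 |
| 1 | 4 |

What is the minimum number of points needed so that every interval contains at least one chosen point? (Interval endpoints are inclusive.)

By right end: [0,2]  [1,3]  [1,4]  [4,5]  [3,6]  [8,9]  [6,10]  [8,11]  [9,12]  [13,14]  [15,16]  [15,17]
[0,2] uncovered → point at 2; [4,5] uncovered → point at 5; [8,9] uncovered → point at 9; [13,14] uncovered → point at 14; [15,16] uncovered → point at 16.
Points: 2, 5, 9, 14, 16 (5 total).

5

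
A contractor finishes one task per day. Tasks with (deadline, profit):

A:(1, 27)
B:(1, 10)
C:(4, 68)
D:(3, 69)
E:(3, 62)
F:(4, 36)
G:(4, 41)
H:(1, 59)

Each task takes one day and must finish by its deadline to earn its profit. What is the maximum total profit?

258

Take jobs in profit order; each goes to the latest open slot no later than its deadline.
By profit: D(d3,69), C(d4,68), E(d3,62), H(d1,59), G(d4,41), F(d4,36), A(d1,27), B(d1,10)
D→slot 3; C→slot 4; E→slot 2; H→slot 1; G skipped; F skipped; A skipped; B skipped.
Profit = 59 + 62 + 69 + 68 = 258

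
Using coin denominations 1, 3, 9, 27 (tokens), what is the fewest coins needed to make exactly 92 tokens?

92 − 3×27→11 − 1×9→2 − 2×1→0
Total coins = 3 + 1 + 2 = 6

6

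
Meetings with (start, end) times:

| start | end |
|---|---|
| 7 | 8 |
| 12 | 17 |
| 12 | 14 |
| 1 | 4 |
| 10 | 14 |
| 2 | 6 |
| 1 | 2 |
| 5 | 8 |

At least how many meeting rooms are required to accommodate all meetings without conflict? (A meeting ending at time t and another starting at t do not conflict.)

starts: [1, 1, 2, 5, 7, 10, 12, 12]
ends:   [2, 4, 6, 8, 8, 14, 14, 17]
s1→1 s1→2 e2→1 s2→2 e4→1 s5→2 e6→1 s7→2 e8→1 e8→0 s10→1 s12→2 s12→3  — peak 3.

3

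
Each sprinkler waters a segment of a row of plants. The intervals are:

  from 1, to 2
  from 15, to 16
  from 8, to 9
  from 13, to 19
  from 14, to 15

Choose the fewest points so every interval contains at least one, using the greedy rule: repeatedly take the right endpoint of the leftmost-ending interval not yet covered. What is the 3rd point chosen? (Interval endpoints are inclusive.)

Sort by right endpoint; whenever an interval is uncovered, place a point at its right end.
Sorted: [1,2] [8,9] [14,15] [15,16] [13,19]
{[1,2]} hit by 2; {[8,9]} hit by 9; {[14,15],[15,16],[13,19]} hit by 15.
Points: 2, 9, 15 (3 total).

15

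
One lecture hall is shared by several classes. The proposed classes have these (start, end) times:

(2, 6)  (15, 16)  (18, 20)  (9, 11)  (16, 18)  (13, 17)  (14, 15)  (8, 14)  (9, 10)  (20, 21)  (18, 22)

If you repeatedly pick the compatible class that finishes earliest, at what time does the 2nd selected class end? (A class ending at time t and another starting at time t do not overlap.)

Sorted by end: (2,6)  (9,10)  (9,11)  (8,14)  (14,15)  (15,16)  (13,17)  (16,18)  (18,20)  (20,21)  (18,22)
take (2,6); take (9,10); skip (8,14); take (14,15); take (15,16); take (16,18); take (18,20); take (20,21).
Selected: (2,6) (9,10) (14,15) (15,16) (16,18) (18,20) (20,21)

10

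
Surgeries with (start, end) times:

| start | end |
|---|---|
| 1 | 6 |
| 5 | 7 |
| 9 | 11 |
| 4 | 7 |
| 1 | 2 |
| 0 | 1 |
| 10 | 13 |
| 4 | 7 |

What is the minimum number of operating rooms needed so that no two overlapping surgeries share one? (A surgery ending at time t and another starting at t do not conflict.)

Events (time:±→running): 0:+→1 1:-→0 1:+→1 1:+→2 2:-→1 4:+→2 4:+→3 5:+→4 … peak 4.

4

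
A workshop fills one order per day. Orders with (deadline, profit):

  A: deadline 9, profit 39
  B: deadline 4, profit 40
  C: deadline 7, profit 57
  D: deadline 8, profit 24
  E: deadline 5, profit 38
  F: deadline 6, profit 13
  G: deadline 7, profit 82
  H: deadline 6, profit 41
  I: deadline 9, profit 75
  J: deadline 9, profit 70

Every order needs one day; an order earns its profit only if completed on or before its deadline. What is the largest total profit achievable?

466

Take jobs in profit order; each goes to the latest open slot no later than its deadline.
Profit order: G=82 I=75 J=70 C=57 H=41 B=40 A=39 E=38 D=24 F=13
Assign: G→slot 7, I→slot 9, J→slot 8, C→slot 6, H→slot 5, B→slot 4, A→slot 3, E→slot 2, D→slot 1, F skipped.
Slots: [1:D] [2:E] [3:A] [4:B] [5:H] [6:C] [7:G] [8:J] [9:I]
Profit = 24 + 38 + 39 + 40 + 41 + 57 + 82 + 70 + 75 = 466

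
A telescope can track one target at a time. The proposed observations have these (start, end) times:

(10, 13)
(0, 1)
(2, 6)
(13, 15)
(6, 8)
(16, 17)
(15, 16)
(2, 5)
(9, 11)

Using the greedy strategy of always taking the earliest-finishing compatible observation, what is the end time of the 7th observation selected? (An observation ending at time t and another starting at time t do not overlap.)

Sorted by end: (0,1)  (2,5)  (2,6)  (6,8)  (9,11)  (10,13)  (13,15)  (15,16)  (16,17)
take (0,1); take (2,5); skip (2,6); take (6,8); take (9,11); skip (10,13); take (13,15); take (15,16); take (16,17).
Selected: (0,1) (2,5) (6,8) (9,11) (13,15) (15,16) (16,17)

17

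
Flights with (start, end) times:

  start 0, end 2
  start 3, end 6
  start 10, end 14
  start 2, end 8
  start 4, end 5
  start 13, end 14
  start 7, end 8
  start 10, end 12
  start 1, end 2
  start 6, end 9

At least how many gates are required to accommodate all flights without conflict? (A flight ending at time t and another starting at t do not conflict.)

The answer is the maximum number of intervals overlapping at any instant.
starts: [0, 1, 2, 3, 4, 6, 7, 10, 10, 13]
ends:   [2, 2, 5, 6, 8, 8, 9, 12, 14, 14]
s0→1 s1→2 e2→1 e2→0 s2→1 s3→2 s4→3  — peak 3.

3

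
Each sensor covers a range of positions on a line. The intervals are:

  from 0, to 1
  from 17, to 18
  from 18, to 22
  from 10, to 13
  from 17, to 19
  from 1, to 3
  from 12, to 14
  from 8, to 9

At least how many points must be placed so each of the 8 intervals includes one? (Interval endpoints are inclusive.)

By right end: [0,1]  [1,3]  [8,9]  [10,13]  [12,14]  [17,18]  [17,19]  [18,22]
[0,1] uncovered → point at 1; [8,9] uncovered → point at 9; [10,13] uncovered → point at 13; [17,18] uncovered → point at 18.
Points: 1, 9, 13, 18 (4 total).

4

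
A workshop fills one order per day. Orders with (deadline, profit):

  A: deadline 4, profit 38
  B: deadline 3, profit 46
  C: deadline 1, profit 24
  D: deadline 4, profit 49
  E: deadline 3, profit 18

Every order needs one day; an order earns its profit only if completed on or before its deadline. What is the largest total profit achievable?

Take jobs in profit order; each goes to the latest open slot no later than its deadline.
By profit: D(d4,49), B(d3,46), A(d4,38), C(d1,24), E(d3,18)
D→slot 4; B→slot 3; A→slot 2; C→slot 1; E skipped.
Profit = 24 + 38 + 46 + 49 = 157

157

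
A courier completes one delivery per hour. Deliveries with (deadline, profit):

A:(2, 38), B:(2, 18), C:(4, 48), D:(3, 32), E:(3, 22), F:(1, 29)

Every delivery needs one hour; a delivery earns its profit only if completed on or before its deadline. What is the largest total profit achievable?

147

Take jobs in profit order; each goes to the latest open slot no later than its deadline.
By profit: C(d4,48), A(d2,38), D(d3,32), F(d1,29), E(d3,22), B(d2,18)
C→slot 4; A→slot 2; D→slot 3; F→slot 1; E skipped; B skipped.
Profit = 29 + 38 + 32 + 48 = 147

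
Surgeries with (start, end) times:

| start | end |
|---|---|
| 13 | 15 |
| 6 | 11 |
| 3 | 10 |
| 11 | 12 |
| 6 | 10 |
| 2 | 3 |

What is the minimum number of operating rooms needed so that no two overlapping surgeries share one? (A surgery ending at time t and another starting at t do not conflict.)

3

Events (time:±→running): 2:+→1 3:-→0 3:+→1 6:+→2 6:+→3 … peak 3.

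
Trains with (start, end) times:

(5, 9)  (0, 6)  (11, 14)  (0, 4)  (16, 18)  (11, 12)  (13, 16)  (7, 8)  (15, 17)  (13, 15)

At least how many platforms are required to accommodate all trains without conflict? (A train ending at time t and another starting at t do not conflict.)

3

The answer is the maximum number of intervals overlapping at any instant.
Events (time:±→running): 0:+→1 0:+→2 4:-→1 5:+→2 6:-→1 7:+→2 8:-→1 9:-→0 11:+→1 11:+→2 12:-→1 13:+→2 13:+→3 … peak 3.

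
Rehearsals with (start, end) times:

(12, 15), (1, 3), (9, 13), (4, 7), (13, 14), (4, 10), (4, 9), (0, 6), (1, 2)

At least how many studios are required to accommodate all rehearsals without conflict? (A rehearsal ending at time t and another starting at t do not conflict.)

The answer is the maximum number of intervals overlapping at any instant.
Events (time:±→running): 0:+→1 1:+→2 1:+→3 2:-→2 3:-→1 4:+→2 4:+→3 4:+→4 … peak 4.

4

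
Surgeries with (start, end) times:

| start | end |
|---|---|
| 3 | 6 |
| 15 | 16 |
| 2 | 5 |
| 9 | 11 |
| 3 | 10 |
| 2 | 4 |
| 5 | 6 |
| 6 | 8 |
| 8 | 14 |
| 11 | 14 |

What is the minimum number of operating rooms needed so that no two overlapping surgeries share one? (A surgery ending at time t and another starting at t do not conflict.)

Count concurrent intervals with a sweep; the peak is the room count.
starts: [2, 2, 3, 3, 5, 6, 8, 9, 11, 15]
ends:   [4, 5, 6, 6, 8, 10, 11, 14, 14, 16]
s2→1 s2→2 s3→3 s3→4  — peak 4.

4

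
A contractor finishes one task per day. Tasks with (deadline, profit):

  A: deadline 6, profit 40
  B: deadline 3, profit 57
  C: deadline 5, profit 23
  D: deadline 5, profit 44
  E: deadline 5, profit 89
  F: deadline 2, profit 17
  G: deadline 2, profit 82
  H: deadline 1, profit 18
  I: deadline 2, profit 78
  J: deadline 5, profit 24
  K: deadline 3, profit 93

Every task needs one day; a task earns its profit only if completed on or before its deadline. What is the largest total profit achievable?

426

Take jobs in profit order; each goes to the latest open slot no later than its deadline.
Profit order: K=93 E=89 G=82 I=78 B=57 D=44 A=40 J=24 C=23 H=18 F=17
Assign: K→slot 3, E→slot 5, G→slot 2, I→slot 1, B skipped, D→slot 4, A→slot 6, J skipped, C skipped, H skipped, F skipped.
Slots: [1:I] [2:G] [3:K] [4:D] [5:E] [6:A]
Profit = 78 + 82 + 93 + 44 + 89 + 40 = 426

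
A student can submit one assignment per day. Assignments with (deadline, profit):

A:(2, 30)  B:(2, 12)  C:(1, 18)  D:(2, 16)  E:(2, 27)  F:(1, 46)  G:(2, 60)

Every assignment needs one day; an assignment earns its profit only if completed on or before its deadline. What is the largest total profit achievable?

Profit order: G=60 F=46 A=30 E=27 C=18 D=16 B=12
Assign: G→slot 2, F→slot 1, A skipped, E skipped, C skipped, D skipped, B skipped.
Slots: [1:F] [2:G]
Profit = 46 + 60 = 106

106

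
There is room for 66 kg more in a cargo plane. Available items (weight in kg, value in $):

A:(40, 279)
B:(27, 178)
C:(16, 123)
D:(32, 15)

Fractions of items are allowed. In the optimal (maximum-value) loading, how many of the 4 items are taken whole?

Sort by value per unit weight and fill in that order.
Ratios (sorted): C 7.69, A 6.97, B 6.59, D 0.47
take C (16 @ 123); take A (40 @ 279); take 10/27 of B → 65.93. Capacity used 66/66.
2 item(s) taken whole; one partial (take 10/27 of B).

2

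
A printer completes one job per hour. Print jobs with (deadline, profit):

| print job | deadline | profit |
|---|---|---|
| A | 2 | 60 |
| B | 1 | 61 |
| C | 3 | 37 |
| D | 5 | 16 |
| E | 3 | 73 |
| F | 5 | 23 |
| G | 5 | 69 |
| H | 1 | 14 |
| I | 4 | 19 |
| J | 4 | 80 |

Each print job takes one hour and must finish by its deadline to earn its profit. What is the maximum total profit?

By profit: J(d4,80), E(d3,73), G(d5,69), B(d1,61), A(d2,60), C(d3,37), F(d5,23), I(d4,19), D(d5,16), H(d1,14)
J→slot 4; E→slot 3; G→slot 5; B→slot 1; A→slot 2; C skipped; F skipped; I skipped; D skipped; H skipped.
Profit = 61 + 60 + 73 + 80 + 69 = 343

343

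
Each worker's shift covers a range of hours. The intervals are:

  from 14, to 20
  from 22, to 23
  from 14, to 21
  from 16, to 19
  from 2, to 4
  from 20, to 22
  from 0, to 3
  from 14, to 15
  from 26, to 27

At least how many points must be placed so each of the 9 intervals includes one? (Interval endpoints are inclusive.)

5

Sort by right endpoint; whenever an interval is uncovered, place a point at its right end.
By right end: [0,3]  [2,4]  [14,15]  [16,19]  [14,20]  [14,21]  [20,22]  [22,23]  [26,27]
[0,3] uncovered → point at 3; [14,15] uncovered → point at 15; [16,19] uncovered → point at 19; [20,22] uncovered → point at 22; [26,27] uncovered → point at 27.
Points: 3, 15, 19, 22, 27 (5 total).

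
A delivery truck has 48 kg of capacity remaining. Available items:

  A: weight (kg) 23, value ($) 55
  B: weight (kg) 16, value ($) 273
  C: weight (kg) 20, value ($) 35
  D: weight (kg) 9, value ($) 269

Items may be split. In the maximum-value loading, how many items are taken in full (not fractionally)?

3

Ratios (sorted): D 29.89, B 17.06, A 2.39, C 1.75
take D (9 @ 269); take B (16 @ 273); take A (23 @ 55). Capacity used 48/48.
3 item(s) taken whole.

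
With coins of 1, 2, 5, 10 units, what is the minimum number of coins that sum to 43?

Use the largest denomination that fits, subtract, and repeat.
43 = 4×10 + 1×2 + 1×1
Total coins = 4 + 1 + 1 = 6

6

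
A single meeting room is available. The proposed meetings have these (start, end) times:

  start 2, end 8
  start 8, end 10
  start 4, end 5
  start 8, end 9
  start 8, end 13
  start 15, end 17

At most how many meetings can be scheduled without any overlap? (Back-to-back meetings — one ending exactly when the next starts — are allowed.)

Sort by end time and greedily take each interval whose start is ≥ the last chosen end.
By end time: (4,5), (2,8), (8,9), (8,10), (8,13), (15,17).
Pick (4,5); next start ≥ 5 → (8,9); next start ≥ 9 → (15,17).
Selected 3 meetings.

3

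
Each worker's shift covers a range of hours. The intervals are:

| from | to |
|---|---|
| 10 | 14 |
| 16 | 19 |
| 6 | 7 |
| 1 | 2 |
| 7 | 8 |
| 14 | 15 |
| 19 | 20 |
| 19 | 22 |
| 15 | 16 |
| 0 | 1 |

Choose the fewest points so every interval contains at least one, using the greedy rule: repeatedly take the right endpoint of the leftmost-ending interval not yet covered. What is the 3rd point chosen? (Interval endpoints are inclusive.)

Process intervals by earliest right end; each time one isn't hit yet, stab at its right endpoint.
Sorted: [0,1] [1,2] [6,7] [7,8] [10,14] [14,15] [15,16] [16,19] [19,20] [19,22]
{[0,1],[1,2]} hit by 1; {[6,7],[7,8]} hit by 7; {[10,14],[14,15]} hit by 14; {[15,16],[16,19]} hit by 16; {[19,20],[19,22]} hit by 20.
Points: 1, 7, 14, 16, 20 (5 total).

14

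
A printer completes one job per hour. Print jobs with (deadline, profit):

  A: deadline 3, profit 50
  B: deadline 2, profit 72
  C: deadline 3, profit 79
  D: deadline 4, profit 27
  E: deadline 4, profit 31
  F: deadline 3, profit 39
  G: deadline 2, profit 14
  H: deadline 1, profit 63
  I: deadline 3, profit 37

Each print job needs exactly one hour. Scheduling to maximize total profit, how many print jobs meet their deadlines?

4

Take jobs in profit order; each goes to the latest open slot no later than its deadline.
By profit: C(d3,79), B(d2,72), H(d1,63), A(d3,50), F(d3,39), I(d3,37), E(d4,31), D(d4,27), G(d2,14)
C→slot 3; B→slot 2; H→slot 1; A skipped; F skipped; I skipped; E→slot 4; D skipped; G skipped.
4 of 9 scheduled.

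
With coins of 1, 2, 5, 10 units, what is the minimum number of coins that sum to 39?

6

Greedy: take as many of the largest coin as possible, then repeat with the remainder.
39 − 3×10→9 − 1×5→4 − 2×2→0
Total coins = 3 + 1 + 2 = 6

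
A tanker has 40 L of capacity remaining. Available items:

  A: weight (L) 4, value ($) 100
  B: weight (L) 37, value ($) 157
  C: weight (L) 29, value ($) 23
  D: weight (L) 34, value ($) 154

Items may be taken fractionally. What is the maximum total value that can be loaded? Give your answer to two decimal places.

262.49

Order: A (100/4=25.00) > D (154/34=4.53) > B (157/37=4.24) > C (23/29=0.79)
Fill: take A (4 @ 100) → take D (34 @ 154) → take 2/37 of B → 8.49; 40/40 used.
Total value = 262.49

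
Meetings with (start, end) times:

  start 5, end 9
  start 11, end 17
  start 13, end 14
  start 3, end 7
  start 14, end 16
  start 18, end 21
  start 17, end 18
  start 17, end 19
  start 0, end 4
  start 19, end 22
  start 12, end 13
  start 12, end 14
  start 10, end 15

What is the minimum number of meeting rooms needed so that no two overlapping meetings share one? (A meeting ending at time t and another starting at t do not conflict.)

4

Events (time:±→running): 0:+→1 3:+→2 4:-→1 5:+→2 7:-→1 9:-→0 10:+→1 11:+→2 12:+→3 12:+→4 … peak 4.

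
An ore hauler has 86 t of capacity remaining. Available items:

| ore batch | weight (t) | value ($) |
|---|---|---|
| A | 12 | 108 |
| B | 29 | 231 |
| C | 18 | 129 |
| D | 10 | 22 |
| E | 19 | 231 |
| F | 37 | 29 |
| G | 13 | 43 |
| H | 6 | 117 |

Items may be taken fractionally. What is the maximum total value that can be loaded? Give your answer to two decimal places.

822.62

Greedy by value/weight ratio, highest first.
Order: H (117/6=19.50) > E (231/19=12.16) > A (108/12=9.00) > B (231/29=7.97) > C (129/18=7.17) > G (43/13=3.31) > D (22/10=2.20) > F (29/37=0.78)
Fill: take H (6 @ 117) → take E (19 @ 231) → take A (12 @ 108) → take B (29 @ 231) → take C (18 @ 129) → take 2/13 of G → 6.62; 86/86 used.
Total value = 822.62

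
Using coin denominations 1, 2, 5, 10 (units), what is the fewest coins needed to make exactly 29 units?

Use the largest denomination that fits, subtract, and repeat.
29 − 2×10→9 − 1×5→4 − 2×2→0
Total coins = 2 + 1 + 2 = 5

5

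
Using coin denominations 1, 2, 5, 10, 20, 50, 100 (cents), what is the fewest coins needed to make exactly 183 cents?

183 = 1×100 + 1×50 + 1×20 + 1×10 + 1×2 + 1×1
Total coins = 1 + 1 + 1 + 1 + 1 + 1 = 6

6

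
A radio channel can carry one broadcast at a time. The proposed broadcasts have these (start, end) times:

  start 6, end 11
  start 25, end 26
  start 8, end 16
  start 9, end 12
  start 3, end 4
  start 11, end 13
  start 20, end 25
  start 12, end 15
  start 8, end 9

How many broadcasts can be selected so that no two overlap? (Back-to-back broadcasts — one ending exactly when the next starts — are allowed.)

Sorted by end: (3,4)  (8,9)  (6,11)  (9,12)  (11,13)  (12,15)  (8,16)  (20,25)  (25,26)
take (3,4); take (8,9); take (9,12); take (12,15); take (20,25); take (25,26).
Selected 6 broadcasts.

6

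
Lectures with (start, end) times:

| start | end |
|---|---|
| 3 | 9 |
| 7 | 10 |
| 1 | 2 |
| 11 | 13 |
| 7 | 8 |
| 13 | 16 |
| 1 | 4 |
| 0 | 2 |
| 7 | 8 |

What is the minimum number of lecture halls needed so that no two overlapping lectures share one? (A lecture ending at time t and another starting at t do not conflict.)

4

starts: [0, 1, 1, 3, 7, 7, 7, 11, 13]
ends:   [2, 2, 4, 8, 8, 9, 10, 13, 16]
s0→1 s1→2 s1→3 e2→2 e2→1 s3→2 e4→1 s7→2 s7→3 s7→4  — peak 4.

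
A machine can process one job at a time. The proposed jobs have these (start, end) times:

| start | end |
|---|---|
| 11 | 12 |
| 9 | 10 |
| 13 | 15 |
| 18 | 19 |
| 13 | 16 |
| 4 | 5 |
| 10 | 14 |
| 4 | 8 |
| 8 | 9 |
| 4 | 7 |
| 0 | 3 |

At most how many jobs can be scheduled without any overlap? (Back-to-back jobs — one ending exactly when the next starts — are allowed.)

Greedy by earliest finish: after sorting by end time, pick each interval compatible with the last pick.
Sorted by end: (0,3)  (4,5)  (4,7)  (4,8)  (8,9)  (9,10)  (11,12)  (10,14)  (13,15)  (13,16)  (18,19)
take (0,3); take (4,5); take (8,9); take (9,10); take (11,12); skip (10,14); take (13,15); take (18,19).
Selected 7 jobs.

7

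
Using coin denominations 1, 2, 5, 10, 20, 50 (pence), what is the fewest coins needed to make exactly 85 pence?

Greedy: take as many of the largest coin as possible, then repeat with the remainder.
85 = 1×50 + 1×20 + 1×10 + 1×5
Total coins = 1 + 1 + 1 + 1 = 4

4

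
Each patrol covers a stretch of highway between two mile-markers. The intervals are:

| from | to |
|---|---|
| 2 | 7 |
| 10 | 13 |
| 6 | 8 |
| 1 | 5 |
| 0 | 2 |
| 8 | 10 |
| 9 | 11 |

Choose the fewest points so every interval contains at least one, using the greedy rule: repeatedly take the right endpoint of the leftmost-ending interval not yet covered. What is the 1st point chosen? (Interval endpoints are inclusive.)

2

Sorted: [0,2] [1,5] [2,7] [6,8] [8,10] [9,11] [10,13]
{[0,2],[1,5],[2,7]} hit by 2; {[6,8],[8,10]} hit by 8; {[9,11],[10,13]} hit by 11.
Points: 2, 8, 11 (3 total).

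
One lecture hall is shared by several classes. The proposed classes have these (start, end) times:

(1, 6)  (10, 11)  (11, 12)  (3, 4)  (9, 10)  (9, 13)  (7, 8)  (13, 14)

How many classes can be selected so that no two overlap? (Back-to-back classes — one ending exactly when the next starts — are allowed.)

By end time: (3,4), (1,6), (7,8), (9,10), (10,11), (11,12), (9,13), (13,14).
Pick (3,4); next start ≥ 4 → (7,8); next start ≥ 8 → (9,10); next start ≥ 10 → (10,11); next start ≥ 11 → (11,12); next start ≥ 12 → (13,14).
Selected 6 classes.

6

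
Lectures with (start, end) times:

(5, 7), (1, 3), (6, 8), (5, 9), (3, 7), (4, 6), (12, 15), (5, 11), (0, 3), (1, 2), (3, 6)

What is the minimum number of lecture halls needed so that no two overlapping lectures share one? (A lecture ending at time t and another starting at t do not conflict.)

6

Count concurrent intervals with a sweep; the peak is the room count.
Events (time:±→running): 0:+→1 1:+→2 1:+→3 2:-→2 3:-→1 3:-→0 3:+→1 3:+→2 4:+→3 5:+→4 5:+→5 5:+→6 … peak 6.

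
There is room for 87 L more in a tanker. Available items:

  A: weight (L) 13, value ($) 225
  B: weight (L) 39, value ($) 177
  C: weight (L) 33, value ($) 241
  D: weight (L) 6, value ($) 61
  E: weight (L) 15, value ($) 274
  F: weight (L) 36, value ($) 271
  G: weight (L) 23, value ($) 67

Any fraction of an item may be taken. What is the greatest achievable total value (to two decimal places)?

955.15

Order: E (274/15=18.27) > A (225/13=17.31) > D (61/6=10.17) > F (271/36=7.53) > C (241/33=7.30) > B (177/39=4.54) > G (67/23=2.91)
Fill: take E (15 @ 274) → take A (13 @ 225) → take D (6 @ 61) → take F (36 @ 271) → take 17/33 of C → 124.15; 87/87 used.
Total value = 955.15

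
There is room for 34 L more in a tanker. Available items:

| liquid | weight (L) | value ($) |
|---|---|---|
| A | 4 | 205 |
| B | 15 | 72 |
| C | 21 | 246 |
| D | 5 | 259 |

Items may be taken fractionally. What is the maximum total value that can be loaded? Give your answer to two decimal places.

Ratios (sorted): D 51.80, A 51.25, C 11.71, B 4.80
take D (5 @ 259); take A (4 @ 205); take C (21 @ 246); take 4/15 of B → 19.20. Capacity used 34/34.
Total value = 729.20

729.20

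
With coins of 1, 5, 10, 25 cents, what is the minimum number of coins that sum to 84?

8

Use the largest denomination that fits, subtract, and repeat.
84 − 3×25→9 − 1×5→4 − 4×1→0
Total coins = 3 + 1 + 4 = 8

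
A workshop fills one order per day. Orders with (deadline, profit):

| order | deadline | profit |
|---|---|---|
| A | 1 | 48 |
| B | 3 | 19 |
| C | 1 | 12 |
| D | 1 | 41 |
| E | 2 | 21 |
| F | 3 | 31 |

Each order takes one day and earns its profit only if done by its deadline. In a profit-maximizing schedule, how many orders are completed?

3

Take jobs in profit order; each goes to the latest open slot no later than its deadline.
Profit order: A=48 D=41 F=31 E=21 B=19 C=12
Assign: A→slot 1, D skipped, F→slot 3, E→slot 2, B skipped, C skipped.
Slots: [1:A] [2:E] [3:F]
3 of 6 scheduled.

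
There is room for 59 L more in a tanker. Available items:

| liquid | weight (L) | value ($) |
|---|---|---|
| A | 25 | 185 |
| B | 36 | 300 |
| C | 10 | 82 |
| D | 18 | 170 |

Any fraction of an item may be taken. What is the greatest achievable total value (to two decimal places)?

511.00

Greedy by value/weight ratio, highest first.
Ratios (sorted): D 9.44, B 8.33, C 8.20, A 7.40
take D (18 @ 170); take B (36 @ 300); take 5/10 of C → 41.00. Capacity used 59/59.
Total value = 511.00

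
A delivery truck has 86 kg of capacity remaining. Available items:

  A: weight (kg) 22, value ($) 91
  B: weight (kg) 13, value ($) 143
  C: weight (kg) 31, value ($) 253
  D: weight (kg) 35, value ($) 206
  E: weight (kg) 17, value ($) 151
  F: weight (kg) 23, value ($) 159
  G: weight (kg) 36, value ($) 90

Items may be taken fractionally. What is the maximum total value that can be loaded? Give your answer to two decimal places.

717.77

Sort by value per unit weight and fill in that order.
Ratios (sorted): B 11.00, E 8.88, C 8.16, F 6.91, D 5.89, A 4.14, G 2.50
take B (13 @ 143); take E (17 @ 151); take C (31 @ 253); take F (23 @ 159); take 2/35 of D → 11.77. Capacity used 86/86.
Total value = 717.77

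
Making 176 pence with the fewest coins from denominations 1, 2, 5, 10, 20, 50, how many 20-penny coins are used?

176 − 3×50→26 − 1×20→6 − 1×5→1 − 1×1→0
Count of 20: 1

1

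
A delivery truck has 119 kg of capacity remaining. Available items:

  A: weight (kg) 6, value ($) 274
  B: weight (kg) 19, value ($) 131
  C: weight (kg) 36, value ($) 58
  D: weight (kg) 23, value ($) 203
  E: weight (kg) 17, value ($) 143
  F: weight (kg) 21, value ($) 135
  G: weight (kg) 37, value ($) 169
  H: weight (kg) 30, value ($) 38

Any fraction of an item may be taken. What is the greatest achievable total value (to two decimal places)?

Greedy by value/weight ratio, highest first.
Ratios (sorted): A 45.67, D 8.83, E 8.41, B 6.89, F 6.43, G 4.57, C 1.61, H 1.27
take A (6 @ 274); take D (23 @ 203); take E (17 @ 143); take B (19 @ 131); take F (21 @ 135); take 33/37 of G → 150.73. Capacity used 119/119.
Total value = 1036.73

1036.73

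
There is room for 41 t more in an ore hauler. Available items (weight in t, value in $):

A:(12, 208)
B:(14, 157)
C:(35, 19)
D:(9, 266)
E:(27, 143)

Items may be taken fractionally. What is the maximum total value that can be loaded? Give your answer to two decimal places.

662.78

Sort by value per unit weight and fill in that order.
Order: D (266/9=29.56) > A (208/12=17.33) > B (157/14=11.21) > E (143/27=5.30) > C (19/35=0.54)
Fill: take D (9 @ 266) → take A (12 @ 208) → take B (14 @ 157) → take 6/27 of E → 31.78; 41/41 used.
Total value = 662.78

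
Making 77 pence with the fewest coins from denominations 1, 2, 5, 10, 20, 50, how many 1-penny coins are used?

Greedy: take as many of the largest coin as possible, then repeat with the remainder.
77 − 1×50→27 − 1×20→7 − 1×5→2 − 1×2→0
Count of 1: 0

0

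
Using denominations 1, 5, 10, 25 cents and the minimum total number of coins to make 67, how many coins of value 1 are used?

Use the largest denomination that fits, subtract, and repeat.
67 − 2×25→17 − 1×10→7 − 1×5→2 − 2×1→0
Count of 1: 2

2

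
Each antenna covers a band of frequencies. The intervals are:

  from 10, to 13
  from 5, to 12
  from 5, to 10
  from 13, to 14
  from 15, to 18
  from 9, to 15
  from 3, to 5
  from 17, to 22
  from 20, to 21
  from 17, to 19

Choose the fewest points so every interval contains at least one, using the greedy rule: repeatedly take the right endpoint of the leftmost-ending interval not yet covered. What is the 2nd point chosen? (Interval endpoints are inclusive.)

Sort by right endpoint; whenever an interval is uncovered, place a point at its right end.
Sorted: [3,5] [5,10] [5,12] [10,13] [13,14] [9,15] [15,18] [17,19] [20,21] [17,22]
{[3,5],[5,10],[5,12]} hit by 5; {[10,13],[13,14],[9,15]} hit by 13; {[15,18],[17,19]} hit by 18; {[20,21],[17,22]} hit by 21.
Points: 5, 13, 18, 21 (4 total).

13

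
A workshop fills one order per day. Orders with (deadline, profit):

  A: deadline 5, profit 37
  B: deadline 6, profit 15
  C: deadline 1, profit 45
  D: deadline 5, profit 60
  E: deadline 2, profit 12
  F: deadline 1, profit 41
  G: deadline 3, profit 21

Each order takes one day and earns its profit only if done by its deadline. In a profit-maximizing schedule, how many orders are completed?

6

Profit order: D=60 C=45 F=41 A=37 G=21 B=15 E=12
Assign: D→slot 5, C→slot 1, F skipped, A→slot 4, G→slot 3, B→slot 6, E→slot 2.
Slots: [1:C] [2:E] [3:G] [4:A] [5:D] [6:B]
6 of 7 scheduled.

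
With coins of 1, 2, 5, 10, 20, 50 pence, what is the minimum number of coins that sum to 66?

Greedy: take as many of the largest coin as possible, then repeat with the remainder.
66 = 1×50 + 1×10 + 1×5 + 1×1
Total coins = 1 + 1 + 1 + 1 = 4

4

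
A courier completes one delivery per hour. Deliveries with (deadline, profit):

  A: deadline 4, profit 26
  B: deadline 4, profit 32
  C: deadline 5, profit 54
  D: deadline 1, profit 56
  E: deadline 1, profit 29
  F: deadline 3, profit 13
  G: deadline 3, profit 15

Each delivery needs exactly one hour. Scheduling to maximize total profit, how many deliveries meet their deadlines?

5

Sort by profit descending; place each in the latest free slot ≤ its deadline.
By profit: D(d1,56), C(d5,54), B(d4,32), E(d1,29), A(d4,26), G(d3,15), F(d3,13)
D→slot 1; C→slot 5; B→slot 4; E skipped; A→slot 3; G→slot 2; F skipped.
5 of 7 scheduled.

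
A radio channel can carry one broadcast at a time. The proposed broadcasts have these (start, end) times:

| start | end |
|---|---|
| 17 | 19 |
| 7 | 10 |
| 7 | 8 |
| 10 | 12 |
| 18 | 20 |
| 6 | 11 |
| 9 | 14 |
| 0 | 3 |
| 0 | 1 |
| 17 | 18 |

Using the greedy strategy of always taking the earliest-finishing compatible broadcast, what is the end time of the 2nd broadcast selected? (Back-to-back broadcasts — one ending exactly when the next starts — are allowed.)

Greedy by earliest finish: after sorting by end time, pick each interval compatible with the last pick.
Sorted by end: (0,1)  (0,3)  (7,8)  (7,10)  (6,11)  (10,12)  (9,14)  (17,18)  (17,19)  (18,20)
take (0,1); take (7,8); take (10,12); skip (9,14); take (17,18); skip (17,19); take (18,20).
Selected: (0,1) (7,8) (10,12) (17,18) (18,20)

8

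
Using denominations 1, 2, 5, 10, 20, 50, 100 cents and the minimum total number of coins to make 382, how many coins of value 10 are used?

382 − 3×100→82 − 1×50→32 − 1×20→12 − 1×10→2 − 1×2→0
Count of 10: 1

1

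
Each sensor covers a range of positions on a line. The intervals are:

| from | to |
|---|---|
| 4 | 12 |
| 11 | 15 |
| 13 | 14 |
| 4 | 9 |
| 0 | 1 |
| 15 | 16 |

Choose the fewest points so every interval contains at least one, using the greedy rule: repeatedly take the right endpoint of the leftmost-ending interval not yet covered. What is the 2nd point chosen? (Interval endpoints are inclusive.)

9

Sort by right endpoint; whenever an interval is uncovered, place a point at its right end.
Sorted: [0,1] [4,9] [4,12] [13,14] [11,15] [15,16]
{[0,1]} hit by 1; {[4,9],[4,12]} hit by 9; {[13,14],[11,15]} hit by 14; {[15,16]} hit by 16.
Points: 1, 9, 14, 16 (4 total).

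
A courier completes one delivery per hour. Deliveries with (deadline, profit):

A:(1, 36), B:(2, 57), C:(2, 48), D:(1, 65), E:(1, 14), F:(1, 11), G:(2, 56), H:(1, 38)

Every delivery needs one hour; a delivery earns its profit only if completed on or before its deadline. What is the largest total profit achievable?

122

Profit order: D=65 B=57 G=56 C=48 H=38 A=36 E=14 F=11
Assign: D→slot 1, B→slot 2, G skipped, C skipped, H skipped, A skipped, E skipped, F skipped.
Slots: [1:D] [2:B]
Profit = 65 + 57 = 122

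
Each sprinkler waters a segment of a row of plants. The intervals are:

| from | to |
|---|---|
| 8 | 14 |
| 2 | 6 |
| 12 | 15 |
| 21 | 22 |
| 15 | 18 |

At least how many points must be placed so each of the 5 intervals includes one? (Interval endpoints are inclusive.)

Process intervals by earliest right end; each time one isn't hit yet, stab at its right endpoint.
By right end: [2,6]  [8,14]  [12,15]  [15,18]  [21,22]
[2,6] uncovered → point at 6; [8,14] uncovered → point at 14; [15,18] uncovered → point at 18; [21,22] uncovered → point at 22.
Points: 6, 14, 18, 22 (4 total).

4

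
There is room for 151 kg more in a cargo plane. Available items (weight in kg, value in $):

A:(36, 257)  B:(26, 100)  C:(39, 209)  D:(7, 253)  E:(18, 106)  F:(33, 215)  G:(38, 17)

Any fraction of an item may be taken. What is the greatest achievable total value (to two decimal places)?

Greedy by value/weight ratio, highest first.
Order: D (253/7=36.14) > A (257/36=7.14) > F (215/33=6.52) > E (106/18=5.89) > C (209/39=5.36) > B (100/26=3.85) > G (17/38=0.45)
Fill: take D (7 @ 253) → take A (36 @ 257) → take F (33 @ 215) → take E (18 @ 106) → take C (39 @ 209) → take 18/26 of B → 69.23; 151/151 used.
Total value = 1109.23

1109.23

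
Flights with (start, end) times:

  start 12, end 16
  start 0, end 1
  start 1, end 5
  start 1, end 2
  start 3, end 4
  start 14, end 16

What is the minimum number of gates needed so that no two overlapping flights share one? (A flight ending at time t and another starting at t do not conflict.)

Events (time:±→running): 0:+→1 1:-→0 1:+→1 1:+→2 … peak 2.

2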